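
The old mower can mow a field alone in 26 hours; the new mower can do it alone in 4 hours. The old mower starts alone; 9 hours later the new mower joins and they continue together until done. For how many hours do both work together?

In 9 hours the old mower does 9/26 of the job, leaving 17/26.
The old mower and the new mower together work at 15/52 per hour, so finishing takes 17/26 ÷ 15/52 = 34/15 hours.

34/15 hours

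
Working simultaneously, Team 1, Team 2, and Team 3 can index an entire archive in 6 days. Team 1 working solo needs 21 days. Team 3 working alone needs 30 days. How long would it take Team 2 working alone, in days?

35/3 days

Combined rate is 1/6 per day.
Known contribution: 1/21 + 1/30 = (10 + 7)/210 = 17/210 per day.
So Team 2's rate is 1/6 − 17/210 = 3/35, meaning 35/3 days alone.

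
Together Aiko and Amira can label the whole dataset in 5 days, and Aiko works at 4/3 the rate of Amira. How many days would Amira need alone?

35/3 days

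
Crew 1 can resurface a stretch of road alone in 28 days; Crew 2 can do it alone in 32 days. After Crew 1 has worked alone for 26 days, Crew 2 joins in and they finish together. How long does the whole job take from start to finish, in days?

406/15 days

In 26 days Crew 1 does 26/28 = 13/14 of the job, leaving 1/14.
Crew 1 and Crew 2 together work at 15/224 per day, so finishing takes 1/14 ÷ 15/224 = 16/15 days.
Total time = 26 + 16/15 = 406/15 days.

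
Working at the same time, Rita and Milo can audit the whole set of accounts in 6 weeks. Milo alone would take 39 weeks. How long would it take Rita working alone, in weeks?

Combined rate is 1/6 per week.
Known contribution: 1/39 per week.
So Rita's rate is 1/6 − 1/39 = 11/78, meaning 78/11 weeks alone.

78/11 weeks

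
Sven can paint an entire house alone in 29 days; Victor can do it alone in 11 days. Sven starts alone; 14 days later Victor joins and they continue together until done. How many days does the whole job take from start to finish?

In 14 days Sven does 14/29 of the job, leaving 15/29.
Sven and Victor together work at 40/319 per day, so finishing takes 15/29 ÷ 40/319 = 33/8 days.
Total time = 14 + 33/8 = 145/8 days.

145/8 days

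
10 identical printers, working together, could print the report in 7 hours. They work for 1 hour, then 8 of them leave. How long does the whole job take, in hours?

One printer does 1/70 of the job per hour.
After 1 hour with 10 printers, 1/7 is done (6/7 left).
With 2 printers the rate is 2/70 = 1/35, so the rest takes 6/7 ÷ 1/35 = 30 hours.
Total = 1 + 30 = 31 hours.

31 hours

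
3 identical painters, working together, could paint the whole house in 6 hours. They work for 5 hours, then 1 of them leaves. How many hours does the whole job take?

13/2 hours

One painter does 1/18 of the job per hour.
After 5 hours with 3 painters, 5/6 is done (1/6 left).
With 2 painters the rate is 2/18 = 1/9, so the rest takes 1/6 ÷ 1/9 = 3/2 hours.
Total = 5 + 3/2 = 13/2 hours.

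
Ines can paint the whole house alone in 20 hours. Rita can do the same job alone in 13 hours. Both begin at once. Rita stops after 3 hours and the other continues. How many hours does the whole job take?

In the first 3 hours the combined rate is 33/260, so 99/260 of the job is done, leaving 161/260.
After Rita leaves the rate is 1/20 per hour; the remaining 161/260 takes 161/13 hours.
Total = 3 + 161/13 = 200/13 hours.

200/13 hours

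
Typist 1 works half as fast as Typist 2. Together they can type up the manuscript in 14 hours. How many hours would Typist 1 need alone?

Let Typist 2's rate be r; then Typist 1's rate is (1/2)r, so together (1/2 + 1)r = (3/2)r = 1/14.
Thus r = 1/21 per hour.
Typist 2 alone: 21 hours; Typist 1 alone: 42 hours.

42 hours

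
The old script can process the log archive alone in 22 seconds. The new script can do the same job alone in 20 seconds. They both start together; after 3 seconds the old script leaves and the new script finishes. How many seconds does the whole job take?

190/11 seconds

In the first 3 seconds the combined rate is 21/220, so 63/220 of the job is done, leaving 157/220.
After the old script leaves the rate is 1/20 per second; the remaining 157/220 takes 157/11 seconds.
Total = 3 + 157/11 = 190/11 seconds.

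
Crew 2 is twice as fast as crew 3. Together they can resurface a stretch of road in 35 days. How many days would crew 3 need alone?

Let crew 3's rate be r; then crew 2's rate is 2r, so together (2 + 1)r = 3r = 1/35.
Thus r = 1/105 per day.
Crew 3 alone: 105 days; crew 2 alone: 105/2 days.

105 days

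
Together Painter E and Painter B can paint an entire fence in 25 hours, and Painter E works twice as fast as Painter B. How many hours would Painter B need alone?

75 hours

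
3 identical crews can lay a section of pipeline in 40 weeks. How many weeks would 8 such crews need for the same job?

15 weeks

Total work is 3·40 = 120 crew-weeks.
With 8 crews: 120/8 = 15 weeks.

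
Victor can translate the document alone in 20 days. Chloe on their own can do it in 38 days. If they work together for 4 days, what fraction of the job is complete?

29/95

Combined rate: 1/20 + 1/38 = (19 + 10)/380 = 29/380 per day.
In 4 days they complete 4·29/380 = 29/95 of the job.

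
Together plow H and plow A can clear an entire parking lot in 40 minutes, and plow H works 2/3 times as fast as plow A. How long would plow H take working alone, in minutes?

100 minutes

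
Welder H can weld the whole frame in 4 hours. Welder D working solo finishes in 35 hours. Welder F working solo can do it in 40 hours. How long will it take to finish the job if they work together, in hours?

Combined rate: 1/4 + 1/35 + 1/40 = (70 + 8 + 7)/280 = 85/280 = 17/56 per hour.
Time = 1 ÷ (17/56) = 56/17 hours.

56/17 hours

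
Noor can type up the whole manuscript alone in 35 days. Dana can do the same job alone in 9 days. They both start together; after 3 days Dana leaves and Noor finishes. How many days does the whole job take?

70/3 days

In the first 3 days the combined rate is 44/315, so 44/105 of the job is done, leaving 61/105.
After Dana leaves the rate is 1/35 per day; the remaining 61/105 takes 61/3 days.
Total = 3 + 61/3 = 70/3 days.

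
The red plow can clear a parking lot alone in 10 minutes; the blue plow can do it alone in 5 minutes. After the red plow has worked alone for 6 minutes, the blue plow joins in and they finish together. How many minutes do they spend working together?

4/3 minutes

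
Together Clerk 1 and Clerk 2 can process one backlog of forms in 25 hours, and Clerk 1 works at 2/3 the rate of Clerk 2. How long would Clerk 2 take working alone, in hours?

125/3 hours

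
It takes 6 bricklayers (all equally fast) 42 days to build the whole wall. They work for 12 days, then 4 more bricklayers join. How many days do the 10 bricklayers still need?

18 days

One bricklayer does 1/252 of the job per day.
After 12 days with 6 bricklayers, 2/7 is done (5/7 left).
With 10 bricklayers the rate is 10/252 = 5/126, so the rest takes 5/7 ÷ 5/126 = 18 days.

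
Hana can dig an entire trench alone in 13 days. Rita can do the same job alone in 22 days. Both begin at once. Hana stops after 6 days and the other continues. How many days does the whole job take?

154/13 days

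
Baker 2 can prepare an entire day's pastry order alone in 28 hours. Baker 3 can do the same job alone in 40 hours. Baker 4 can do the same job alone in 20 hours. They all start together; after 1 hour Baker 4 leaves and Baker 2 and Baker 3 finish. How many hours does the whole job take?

266/17 hours

In the first 1 hour the combined rate is 31/280, so 31/280 of the job is done, leaving 249/280.
After Baker 4 leaves the rate is 17/280 per hour; the remaining 249/280 takes 249/17 hours.
Total = 1 + 249/17 = 266/17 hours.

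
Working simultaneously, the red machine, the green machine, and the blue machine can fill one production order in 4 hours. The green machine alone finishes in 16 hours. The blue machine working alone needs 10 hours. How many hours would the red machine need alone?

Combined rate is 1/4 per hour.
Known contribution: 1/16 + 1/10 = (5 + 8)/80 = 13/80 per hour.
So the red machine's rate is 1/4 − 13/80 = 7/80, meaning 80/7 hours alone.

80/7 hours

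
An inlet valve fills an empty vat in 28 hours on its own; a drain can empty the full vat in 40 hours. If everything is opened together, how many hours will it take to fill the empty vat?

280/3 hours

Net rate = 1/28 − 1/40 = (10 − 7)/280 = 3/280 per hour.
Filling time = 1 ÷ (3/280) = 280/3 hours.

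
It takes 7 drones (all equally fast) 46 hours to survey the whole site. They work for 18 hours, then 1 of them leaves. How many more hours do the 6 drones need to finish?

One drone does 1/322 of the job per hour.
After 18 hours with 7 drones, 9/23 is done (14/23 left).
With 6 drones the rate is 6/322 = 3/161, so the rest takes 14/23 ÷ 3/161 = 98/3 hours.

98/3 hours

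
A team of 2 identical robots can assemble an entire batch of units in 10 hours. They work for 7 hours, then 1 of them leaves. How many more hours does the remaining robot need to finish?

One robot does 1/20 of the job per hour.
After 7 hours with 2 robots, 7/10 is done (3/10 left).
With 1 robot the rate is 1/20, so the rest takes 3/10 ÷ 1/20 = 6 hours.

6 hours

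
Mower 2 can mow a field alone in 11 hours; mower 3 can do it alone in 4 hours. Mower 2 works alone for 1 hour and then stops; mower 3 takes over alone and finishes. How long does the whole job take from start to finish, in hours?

51/11 hours

In 1 hour mower 2 does 1/11 of the job, leaving 10/11.
Mower 3 works at 1/4 per hour, so finishing takes 10/11 ÷ 1/4 = 40/11 hours.
Total time = 1 + 40/11 = 51/11 hours.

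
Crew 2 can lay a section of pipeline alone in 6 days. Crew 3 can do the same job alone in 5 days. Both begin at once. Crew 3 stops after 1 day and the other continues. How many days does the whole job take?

In the first 1 day the combined rate is 11/30, so 11/30 of the job is done, leaving 19/30.
After crew 3 leaves the rate is 1/6 per day; the remaining 19/30 takes 19/5 days.
Total = 1 + 19/5 = 24/5 days.

24/5 days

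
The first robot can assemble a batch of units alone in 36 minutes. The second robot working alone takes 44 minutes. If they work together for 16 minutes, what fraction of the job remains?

Combined rate: 1/36 + 1/44 = (11 + 9)/396 = 20/396 = 5/99 per minute.
In 16 minutes they complete 16·5/99 = 80/99 of the job.
So 19/99 remains.

19/99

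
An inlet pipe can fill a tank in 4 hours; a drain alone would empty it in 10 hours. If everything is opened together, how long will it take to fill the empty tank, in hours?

20/3 hours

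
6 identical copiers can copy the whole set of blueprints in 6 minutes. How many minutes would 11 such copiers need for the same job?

Total work is 6·6 = 36 copier-minutes.
With 11 copiers: 36/11 minutes.

36/11 minutes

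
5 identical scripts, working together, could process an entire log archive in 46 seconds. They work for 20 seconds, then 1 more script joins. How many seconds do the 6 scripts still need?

One script does 1/230 of the job per second.
After 20 seconds with 5 scripts, 10/23 is done (13/23 left).
With 6 scripts the rate is 6/230 = 3/115, so the rest takes 13/23 ÷ 3/115 = 65/3 seconds.

65/3 seconds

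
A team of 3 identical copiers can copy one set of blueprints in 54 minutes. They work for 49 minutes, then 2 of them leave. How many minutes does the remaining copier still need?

One copier does 1/162 of the job per minute.
After 49 minutes with 3 copiers, 49/54 is done (5/54 left).
With 1 copier the rate is 1/162, so the rest takes 5/54 ÷ 1/162 = 15 minutes.

15 minutes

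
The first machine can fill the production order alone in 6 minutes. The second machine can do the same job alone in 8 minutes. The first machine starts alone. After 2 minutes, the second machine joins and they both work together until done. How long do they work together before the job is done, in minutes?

16/7 minutes

In the first 2 minutes the first machine alone does 2/6 = 1/3 of the job, leaving 2/3.
Once everyone is working, combined rate: 1/6 + 1/8 = (4 + 3)/24 = 7/24 per minute.
Remaining 2/3 at 7/24 per minute takes 16/7 minutes.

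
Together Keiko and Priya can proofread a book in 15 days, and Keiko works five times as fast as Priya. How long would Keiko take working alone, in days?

18 days

Let Priya's rate be r; then Keiko's rate is 5r, so together (5 + 1)r = 6r = 1/15.
Thus r = 1/90 per day.
Priya alone: 90 days; Keiko alone: 18 days.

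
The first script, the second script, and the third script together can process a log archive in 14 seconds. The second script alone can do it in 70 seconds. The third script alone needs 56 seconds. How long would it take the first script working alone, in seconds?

Combined rate is 1/14 per second.
Known contribution: 1/70 + 1/56 = (4 + 5)/280 = 9/280 per second.
So the first script's rate is 1/14 − 9/280 = 11/280, meaning 280/11 seconds alone.

280/11 seconds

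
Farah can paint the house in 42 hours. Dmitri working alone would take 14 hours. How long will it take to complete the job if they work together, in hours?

Combined rate: 1/42 + 1/14 = (1 + 3)/42 = 4/42 = 2/21 per hour.
Time = 1 ÷ (2/21) = 21/2 hours.

21/2 hours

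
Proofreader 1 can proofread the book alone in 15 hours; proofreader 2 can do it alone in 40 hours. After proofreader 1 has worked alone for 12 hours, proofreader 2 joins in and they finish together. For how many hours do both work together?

24/11 hours

In 12 hours proofreader 1 does 12/15 = 4/5 of the job, leaving 1/5.
Proofreader 1 and proofreader 2 together work at 11/120 per hour, so finishing takes 1/5 ÷ 11/120 = 24/11 hours.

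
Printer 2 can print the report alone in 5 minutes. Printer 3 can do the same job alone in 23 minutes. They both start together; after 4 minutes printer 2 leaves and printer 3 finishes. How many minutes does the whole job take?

In the first 4 minutes the combined rate is 28/115, so 112/115 of the job is done, leaving 3/115.
After printer 2 leaves the rate is 1/23 per minute; the remaining 3/115 takes 3/5 minutes.
Total = 4 + 3/5 = 23/5 minutes.

23/5 minutes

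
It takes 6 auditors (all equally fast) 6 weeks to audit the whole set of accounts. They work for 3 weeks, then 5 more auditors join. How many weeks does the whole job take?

One auditor does 1/36 of the job per week.
After 3 weeks with 6 auditors, 1/2 is done (1/2 left).
With 11 auditors the rate is 11/36, so the rest takes 1/2 ÷ 11/36 = 18/11 weeks.
Total = 3 + 18/11 = 51/11 weeks.

51/11 weeks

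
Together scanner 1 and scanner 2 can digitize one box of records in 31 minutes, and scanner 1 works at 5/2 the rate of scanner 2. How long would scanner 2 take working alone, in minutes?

217/2 minutes

Let scanner 2's rate be r; then scanner 1's rate is (5/2)r, so together (5/2 + 1)r = (7/2)r = 1/31.
Thus r = 2/217 per minute.
Scanner 2 alone: 217/2 minutes; scanner 1 alone: 217/5 minutes.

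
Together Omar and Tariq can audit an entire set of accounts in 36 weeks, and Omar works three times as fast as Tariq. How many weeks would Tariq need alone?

144 weeks

Let Tariq's rate be r; then Omar's rate is 3r, so together (3 + 1)r = 4r = 1/36.
Thus r = 1/144 per week.
Tariq alone: 144 weeks; Omar alone: 48 weeks.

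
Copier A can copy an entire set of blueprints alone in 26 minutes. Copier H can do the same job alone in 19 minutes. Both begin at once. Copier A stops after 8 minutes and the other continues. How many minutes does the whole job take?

171/13 minutes

In the first 8 minutes the combined rate is 45/494, so 180/247 of the job is done, leaving 67/247.
After copier A leaves the rate is 1/19 per minute; the remaining 67/247 takes 67/13 minutes.
Total = 8 + 67/13 = 171/13 minutes.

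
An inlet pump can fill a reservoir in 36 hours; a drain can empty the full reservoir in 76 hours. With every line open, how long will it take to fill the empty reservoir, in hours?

342/5 hours

Net rate = 1/36 − 1/76 = (19 − 9)/684 = 10/684 = 5/342 per hour.
Filling time = 1 ÷ (5/342) = 342/5 hours.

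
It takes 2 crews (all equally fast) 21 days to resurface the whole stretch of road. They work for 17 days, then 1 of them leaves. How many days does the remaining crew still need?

One crew does 1/42 of the job per day.
After 17 days with 2 crews, 17/21 is done (4/21 left).
With 1 crew the rate is 1/42, so the rest takes 4/21 ÷ 1/42 = 8 days.

8 days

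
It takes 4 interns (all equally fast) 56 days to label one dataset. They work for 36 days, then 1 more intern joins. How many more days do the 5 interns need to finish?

16 days

One intern does 1/224 of the job per day.
After 36 days with 4 interns, 9/14 is done (5/14 left).
With 5 interns the rate is 5/224, so the rest takes 5/14 ÷ 5/224 = 16 days.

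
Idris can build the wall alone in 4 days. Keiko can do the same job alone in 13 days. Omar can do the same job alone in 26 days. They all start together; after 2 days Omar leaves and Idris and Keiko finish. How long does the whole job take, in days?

48/17 days

In the first 2 days the combined rate is 19/52, so 19/26 of the job is done, leaving 7/26.
After Omar leaves the rate is 17/52 per day; the remaining 7/26 takes 14/17 days.
Total = 2 + 14/17 = 48/17 days.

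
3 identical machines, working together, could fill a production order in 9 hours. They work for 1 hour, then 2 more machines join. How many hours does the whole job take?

29/5 hours

One machine does 1/27 of the job per hour.
After 1 hour with 3 machines, 1/9 is done (8/9 left).
With 5 machines the rate is 5/27, so the rest takes 8/9 ÷ 5/27 = 24/5 hours.
Total = 1 + 24/5 = 29/5 hours.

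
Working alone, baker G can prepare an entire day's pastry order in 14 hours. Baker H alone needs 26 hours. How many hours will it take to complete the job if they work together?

Combined rate: 1/14 + 1/26 = (13 + 7)/182 = 20/182 = 10/91 per hour.
Time = 1 ÷ (10/91) = 91/10 hours.

91/10 hours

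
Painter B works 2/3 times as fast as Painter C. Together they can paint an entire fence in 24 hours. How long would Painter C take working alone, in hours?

40 hours

Let Painter C's rate be r; then Painter B's rate is (2/3)r, so together (2/3 + 1)r = (5/3)r = 1/24.
Thus r = 1/40 per hour.
Painter C alone: 40 hours; Painter B alone: 60 hours.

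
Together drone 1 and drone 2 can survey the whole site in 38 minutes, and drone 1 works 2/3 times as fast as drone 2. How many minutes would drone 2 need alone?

Let drone 2's rate be r; then drone 1's rate is (2/3)r, so together (2/3 + 1)r = (5/3)r = 1/38.
Thus r = 3/190 per minute.
Drone 2 alone: 190/3 minutes; drone 1 alone: 95 minutes.

190/3 minutes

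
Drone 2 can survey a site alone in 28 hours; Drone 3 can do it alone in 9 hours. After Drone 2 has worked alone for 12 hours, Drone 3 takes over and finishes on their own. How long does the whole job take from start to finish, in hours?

In 12 hours Drone 2 does 12/28 = 3/7 of the job, leaving 4/7.
Drone 3 works at 1/9 per hour, so finishing takes 4/7 ÷ 1/9 = 36/7 hours.
Total time = 12 + 36/7 = 120/7 hours.

120/7 hours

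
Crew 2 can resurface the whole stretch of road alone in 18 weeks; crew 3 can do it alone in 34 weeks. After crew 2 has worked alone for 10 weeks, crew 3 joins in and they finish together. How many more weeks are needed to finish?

68/13 weeks

In 10 weeks crew 2 does 10/18 = 5/9 of the job, leaving 4/9.
Crew 2 and crew 3 together work at 13/153 per week, so finishing takes 4/9 ÷ 13/153 = 68/13 weeks.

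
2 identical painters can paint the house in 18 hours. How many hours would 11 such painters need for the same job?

Total work is 2·18 = 36 painter-hours.
With 11 painters: 36/11 hours.

36/11 hours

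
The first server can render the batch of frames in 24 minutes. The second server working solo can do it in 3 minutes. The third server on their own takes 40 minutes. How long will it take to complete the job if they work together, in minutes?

5/2 minutes

Combined rate: 1/24 + 1/3 + 1/40 = (5 + 40 + 3)/120 = 48/120 = 2/5 per minute.
Time = 1 ÷ (2/5) = 5/2 minutes.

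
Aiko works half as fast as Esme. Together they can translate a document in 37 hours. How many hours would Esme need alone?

111/2 hours

Let Esme's rate be r; then Aiko's rate is (1/2)r, so together (1/2 + 1)r = (3/2)r = 1/37.
Thus r = 2/111 per hour.
Esme alone: 111/2 hours; Aiko alone: 111 hours.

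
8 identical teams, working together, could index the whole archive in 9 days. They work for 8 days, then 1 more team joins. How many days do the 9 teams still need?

8/9 days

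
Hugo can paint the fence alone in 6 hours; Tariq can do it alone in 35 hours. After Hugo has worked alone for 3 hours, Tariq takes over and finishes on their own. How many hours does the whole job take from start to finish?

41/2 hours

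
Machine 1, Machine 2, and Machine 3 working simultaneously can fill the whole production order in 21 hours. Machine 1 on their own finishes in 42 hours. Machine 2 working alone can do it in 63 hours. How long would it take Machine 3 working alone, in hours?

126 hours

Combined rate is 1/21 per hour.
Known contribution: 1/42 + 1/63 = (3 + 2)/126 = 5/126 per hour.
So Machine 3's rate is 1/21 − 5/126 = 1/126, meaning 126 hours alone.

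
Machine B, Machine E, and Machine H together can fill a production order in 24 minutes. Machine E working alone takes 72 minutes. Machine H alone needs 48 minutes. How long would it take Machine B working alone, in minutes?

Combined rate is 1/24 per minute.
Known contribution: 1/72 + 1/48 = (2 + 3)/144 = 5/144 per minute.
So Machine B's rate is 1/24 − 5/144 = 1/144, meaning 144 minutes alone.

144 minutes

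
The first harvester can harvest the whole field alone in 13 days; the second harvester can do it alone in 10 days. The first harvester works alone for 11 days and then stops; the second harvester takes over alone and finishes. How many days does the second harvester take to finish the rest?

In 11 days the first harvester does 11/13 of the job, leaving 2/13.
The second harvester works at 1/10 per day, so finishing takes 2/13 ÷ 1/10 = 20/13 days.

20/13 days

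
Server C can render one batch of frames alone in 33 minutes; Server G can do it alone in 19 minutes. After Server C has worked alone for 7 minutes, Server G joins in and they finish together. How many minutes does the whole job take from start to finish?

33/2 minutes

In 7 minutes Server C does 7/33 of the job, leaving 26/33.
Server C and Server G together work at 52/627 per minute, so finishing takes 26/33 ÷ 52/627 = 19/2 minutes.
Total time = 7 + 19/2 = 33/2 minutes.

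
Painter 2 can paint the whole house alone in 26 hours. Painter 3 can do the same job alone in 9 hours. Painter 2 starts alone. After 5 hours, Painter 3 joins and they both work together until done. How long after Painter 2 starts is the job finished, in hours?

52/5 hours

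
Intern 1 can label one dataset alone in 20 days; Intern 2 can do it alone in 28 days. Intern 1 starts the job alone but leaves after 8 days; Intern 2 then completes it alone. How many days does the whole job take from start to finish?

124/5 days

In 8 days Intern 1 does 8/20 = 2/5 of the job, leaving 3/5.
Intern 2 works at 1/28 per day, so finishing takes 3/5 ÷ 1/28 = 84/5 days.
Total time = 8 + 84/5 = 124/5 days.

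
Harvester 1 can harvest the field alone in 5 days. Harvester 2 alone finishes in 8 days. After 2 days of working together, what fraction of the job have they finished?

Combined rate: 1/5 + 1/8 = (8 + 5)/40 = 13/40 per day.
In 2 days they complete 2·13/40 = 13/20 of the job.

13/20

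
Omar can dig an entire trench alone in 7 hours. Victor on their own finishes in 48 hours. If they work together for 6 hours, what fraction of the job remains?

Combined rate: 1/7 + 1/48 = (48 + 7)/336 = 55/336 per hour.
In 6 hours they complete 6·55/336 = 55/56 of the job.
So 1/56 remains.

1/56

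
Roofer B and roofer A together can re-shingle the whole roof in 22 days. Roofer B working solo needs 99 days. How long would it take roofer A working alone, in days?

198/7 days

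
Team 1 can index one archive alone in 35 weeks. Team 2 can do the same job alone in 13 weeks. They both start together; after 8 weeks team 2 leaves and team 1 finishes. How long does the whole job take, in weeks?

175/13 weeks

In the first 8 weeks the combined rate is 48/455, so 384/455 of the job is done, leaving 71/455.
After team 2 leaves the rate is 1/35 per week; the remaining 71/455 takes 71/13 weeks.
Total = 8 + 71/13 = 175/13 weeks.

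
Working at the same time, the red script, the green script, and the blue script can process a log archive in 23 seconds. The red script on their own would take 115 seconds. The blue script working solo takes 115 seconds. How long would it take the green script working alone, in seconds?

Combined rate is 1/23 per second.
Known contribution: 1/115 + 1/115 = (1 + 1)/115 = 2/115 per second.
So the green script's rate is 1/23 − 2/115 = 3/115, meaning 115/3 seconds alone.

115/3 seconds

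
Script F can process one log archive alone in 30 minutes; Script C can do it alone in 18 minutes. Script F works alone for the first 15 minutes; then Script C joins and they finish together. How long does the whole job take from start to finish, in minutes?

165/8 minutes

In 15 minutes Script F does 15/30 = 1/2 of the job, leaving 1/2.
Script F and Script C together work at 4/45 per minute, so finishing takes 1/2 ÷ 4/45 = 45/8 minutes.
Total time = 15 + 45/8 = 165/8 minutes.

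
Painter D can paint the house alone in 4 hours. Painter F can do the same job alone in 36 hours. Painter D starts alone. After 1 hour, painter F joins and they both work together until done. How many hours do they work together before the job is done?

In the first 1 hour painter D alone does 1/4 of the job, leaving 3/4.
Once everyone is working, combined rate: 1/4 + 1/36 = (9 + 1)/36 = 10/36 = 5/18 per hour.
Remaining 3/4 at 5/18 per hour takes 27/10 hours.

27/10 hours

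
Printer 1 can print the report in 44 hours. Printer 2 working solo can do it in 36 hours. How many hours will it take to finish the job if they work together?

Combined rate: 1/44 + 1/36 = (9 + 11)/396 = 20/396 = 5/99 per hour.
Time = 1 ÷ (5/99) = 99/5 hours.

99/5 hours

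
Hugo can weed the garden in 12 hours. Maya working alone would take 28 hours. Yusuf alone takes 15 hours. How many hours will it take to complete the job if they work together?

70/13 hours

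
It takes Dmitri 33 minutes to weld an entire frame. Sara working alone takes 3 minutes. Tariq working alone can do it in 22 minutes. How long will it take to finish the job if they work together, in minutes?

Combined rate: 1/33 + 1/3 + 1/22 = (2 + 22 + 3)/66 = 27/66 = 9/22 per minute.
Time = 1 ÷ (9/22) = 22/9 minutes.

22/9 minutes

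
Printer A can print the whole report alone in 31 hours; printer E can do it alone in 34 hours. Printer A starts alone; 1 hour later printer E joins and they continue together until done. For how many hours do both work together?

In 1 hour printer A does 1/31 of the job, leaving 30/31.
Printer A and printer E together work at 65/1054 per hour, so finishing takes 30/31 ÷ 65/1054 = 204/13 hours.

204/13 hours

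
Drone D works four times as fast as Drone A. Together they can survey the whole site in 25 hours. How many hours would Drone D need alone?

125/4 hours

Let Drone A's rate be r; then Drone D's rate is 4r, so together (4 + 1)r = 5r = 1/25.
Thus r = 1/125 per hour.
Drone A alone: 125 hours; Drone D alone: 125/4 hours.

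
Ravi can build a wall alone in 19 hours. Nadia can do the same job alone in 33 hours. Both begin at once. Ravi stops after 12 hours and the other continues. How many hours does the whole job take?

231/19 hours

In the first 12 hours the combined rate is 52/627, so 208/209 of the job is done, leaving 1/209.
After Ravi leaves the rate is 1/33 per hour; the remaining 1/209 takes 3/19 hours.
Total = 12 + 3/19 = 231/19 hours.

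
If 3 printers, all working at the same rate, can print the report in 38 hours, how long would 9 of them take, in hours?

Total work is 3·38 = 114 printer-hours.
With 9 printers: 114/9 = 38/3 hours.

38/3 hours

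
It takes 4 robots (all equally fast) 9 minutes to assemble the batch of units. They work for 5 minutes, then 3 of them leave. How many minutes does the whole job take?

21 minutes

One robot does 1/36 of the job per minute.
After 5 minutes with 4 robots, 5/9 is done (4/9 left).
With 1 robot the rate is 1/36, so the rest takes 4/9 ÷ 1/36 = 16 minutes.
Total = 5 + 16 = 21 minutes.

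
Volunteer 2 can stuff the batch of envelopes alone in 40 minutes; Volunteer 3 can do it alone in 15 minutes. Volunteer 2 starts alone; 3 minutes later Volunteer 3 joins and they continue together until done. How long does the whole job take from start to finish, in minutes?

In 3 minutes Volunteer 2 does 3/40 of the job, leaving 37/40.
Volunteer 2 and Volunteer 3 together work at 11/120 per minute, so finishing takes 37/40 ÷ 11/120 = 111/11 minutes.
Total time = 3 + 111/11 = 144/11 minutes.

144/11 minutes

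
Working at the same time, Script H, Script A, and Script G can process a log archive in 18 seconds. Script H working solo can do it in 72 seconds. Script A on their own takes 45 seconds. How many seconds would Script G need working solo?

360/7 seconds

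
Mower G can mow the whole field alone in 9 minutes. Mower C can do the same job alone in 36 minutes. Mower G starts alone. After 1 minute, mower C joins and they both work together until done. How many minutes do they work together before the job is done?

In the first 1 minute mower G alone does 1/9 of the job, leaving 8/9.
Once everyone is working, combined rate: 1/9 + 1/36 = (4 + 1)/36 = 5/36 per minute.
Remaining 8/9 at 5/36 per minute takes 32/5 minutes.

32/5 minutes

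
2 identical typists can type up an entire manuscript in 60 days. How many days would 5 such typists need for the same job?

24 days

Total work is 2·60 = 120 typist-days.
With 5 typists: 120/5 = 24 days.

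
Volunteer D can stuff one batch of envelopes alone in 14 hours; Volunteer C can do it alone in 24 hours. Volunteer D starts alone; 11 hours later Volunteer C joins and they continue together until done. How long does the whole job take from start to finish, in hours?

In 11 hours Volunteer D does 11/14 of the job, leaving 3/14.
Volunteer D and Volunteer C together work at 19/168 per hour, so finishing takes 3/14 ÷ 19/168 = 36/19 hours.
Total time = 11 + 36/19 = 245/19 hours.

245/19 hours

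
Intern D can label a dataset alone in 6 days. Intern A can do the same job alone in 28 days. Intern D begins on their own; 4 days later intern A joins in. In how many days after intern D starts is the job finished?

In the first 4 days intern D alone does 4/6 = 2/3 of the job, leaving 1/3.
Once everyone is working, combined rate: 1/6 + 1/28 = (14 + 3)/84 = 17/84 per day.
Remaining 1/3 at 17/84 per day takes 28/17 days.
Total from the start = 4 + 28/17 = 96/17 days.

96/17 days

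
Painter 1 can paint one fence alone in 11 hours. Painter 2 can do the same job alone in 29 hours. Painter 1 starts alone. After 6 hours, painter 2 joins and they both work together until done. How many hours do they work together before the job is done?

29/8 hours

In the first 6 hours painter 1 alone does 6/11 of the job, leaving 5/11.
Once everyone is working, combined rate: 1/11 + 1/29 = (29 + 11)/319 = 40/319 per hour.
Remaining 5/11 at 40/319 per hour takes 29/8 hours.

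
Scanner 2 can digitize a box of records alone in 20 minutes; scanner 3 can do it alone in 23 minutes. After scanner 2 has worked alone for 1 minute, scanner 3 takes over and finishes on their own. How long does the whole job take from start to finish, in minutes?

457/20 minutes

In 1 minute scanner 2 does 1/20 of the job, leaving 19/20.
Scanner 3 works at 1/23 per minute, so finishing takes 19/20 ÷ 1/23 = 437/20 minutes.
Total time = 1 + 437/20 = 457/20 minutes.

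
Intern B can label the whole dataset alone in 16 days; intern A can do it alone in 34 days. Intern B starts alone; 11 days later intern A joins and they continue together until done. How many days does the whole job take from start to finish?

72/5 days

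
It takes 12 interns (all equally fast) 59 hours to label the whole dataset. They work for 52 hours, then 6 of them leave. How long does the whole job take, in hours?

66 hours

One intern does 1/708 of the job per hour.
After 52 hours with 12 interns, 52/59 is done (7/59 left).
With 6 interns the rate is 6/708 = 1/118, so the rest takes 7/59 ÷ 1/118 = 14 hours.
Total = 52 + 14 = 66 hours.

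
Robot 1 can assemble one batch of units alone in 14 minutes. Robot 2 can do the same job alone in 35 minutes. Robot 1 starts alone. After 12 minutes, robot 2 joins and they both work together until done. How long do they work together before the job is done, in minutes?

10/7 minutes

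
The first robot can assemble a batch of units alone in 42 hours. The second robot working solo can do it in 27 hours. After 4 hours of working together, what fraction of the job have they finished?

Combined rate: 1/42 + 1/27 = (9 + 14)/378 = 23/378 per hour.
In 4 hours they complete 4·23/378 = 46/189 of the job.

46/189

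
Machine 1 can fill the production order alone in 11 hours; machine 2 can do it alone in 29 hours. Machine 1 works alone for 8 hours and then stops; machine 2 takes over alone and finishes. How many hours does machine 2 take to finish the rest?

87/11 hours

In 8 hours machine 1 does 8/11 of the job, leaving 3/11.
Machine 2 works at 1/29 per hour, so finishing takes 3/11 ÷ 1/29 = 87/11 hours.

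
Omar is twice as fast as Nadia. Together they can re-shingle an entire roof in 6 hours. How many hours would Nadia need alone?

18 hours

Let Nadia's rate be r; then Omar's rate is 2r, so together (2 + 1)r = 3r = 1/6.
Thus r = 1/18 per hour.
Nadia alone: 18 hours; Omar alone: 9 hours.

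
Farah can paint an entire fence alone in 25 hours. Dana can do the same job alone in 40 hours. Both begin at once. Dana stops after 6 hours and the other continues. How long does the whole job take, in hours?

85/4 hours

In the first 6 hours the combined rate is 13/200, so 39/100 of the job is done, leaving 61/100.
After Dana leaves the rate is 1/25 per hour; the remaining 61/100 takes 61/4 hours.
Total = 6 + 61/4 = 85/4 hours.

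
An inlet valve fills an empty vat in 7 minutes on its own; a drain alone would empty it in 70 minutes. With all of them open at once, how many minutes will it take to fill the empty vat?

70/9 minutes

Net rate = 1/7 − 1/70 = (10 − 1)/70 = 9/70 per minute.
Filling time = 1 ÷ (9/70) = 70/9 minutes.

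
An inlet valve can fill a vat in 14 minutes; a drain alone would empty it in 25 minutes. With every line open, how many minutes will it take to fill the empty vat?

350/11 minutes

Net rate = 1/14 − 1/25 = (25 − 14)/350 = 11/350 per minute.
Filling time = 1 ÷ (11/350) = 350/11 minutes.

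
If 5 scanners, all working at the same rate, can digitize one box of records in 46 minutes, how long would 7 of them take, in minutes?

230/7 minutes

Total work is 5·46 = 230 scanner-minutes.
With 7 scanners: 230/7 minutes.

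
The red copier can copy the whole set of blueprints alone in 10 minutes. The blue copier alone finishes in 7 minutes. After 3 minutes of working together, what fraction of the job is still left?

19/70

Combined rate: 1/10 + 1/7 = (7 + 10)/70 = 17/70 per minute.
In 3 minutes they complete 3·17/70 = 51/70 of the job.
So 19/70 remains.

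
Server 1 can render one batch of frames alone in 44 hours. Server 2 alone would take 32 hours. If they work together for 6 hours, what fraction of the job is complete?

Combined rate: 1/44 + 1/32 = (8 + 11)/352 = 19/352 per hour.
In 6 hours they complete 6·19/352 = 57/176 of the job.

57/176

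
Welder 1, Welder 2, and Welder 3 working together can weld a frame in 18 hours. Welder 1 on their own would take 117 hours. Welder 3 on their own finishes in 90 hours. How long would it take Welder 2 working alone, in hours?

Combined rate is 1/18 per hour.
Known contribution: 1/117 + 1/90 = (10 + 13)/1170 = 23/1170 per hour.
So Welder 2's rate is 1/18 − 23/1170 = 7/195, meaning 195/7 hours alone.

195/7 hours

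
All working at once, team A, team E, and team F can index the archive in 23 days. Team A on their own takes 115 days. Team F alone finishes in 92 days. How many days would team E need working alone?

460/11 days

Combined rate is 1/23 per day.
Known contribution: 1/115 + 1/92 = (4 + 5)/460 = 9/460 per day.
So team E's rate is 1/23 − 9/460 = 11/460, meaning 460/11 days alone.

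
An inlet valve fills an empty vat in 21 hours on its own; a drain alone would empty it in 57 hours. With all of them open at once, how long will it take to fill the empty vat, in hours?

133/4 hours

Net rate = 1/21 − 1/57 = (19 − 7)/399 = 12/399 = 4/133 per hour.
Filling time = 1 ÷ (4/133) = 133/4 hours.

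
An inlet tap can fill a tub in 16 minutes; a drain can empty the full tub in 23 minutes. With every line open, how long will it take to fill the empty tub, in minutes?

368/7 minutes

Net rate = 1/16 − 1/23 = (23 − 16)/368 = 7/368 per minute.
Filling time = 1 ÷ (7/368) = 368/7 minutes.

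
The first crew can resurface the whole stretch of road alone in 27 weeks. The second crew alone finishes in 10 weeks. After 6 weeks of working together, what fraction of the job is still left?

8/45

Combined rate: 1/27 + 1/10 = (10 + 27)/270 = 37/270 per week.
In 6 weeks they complete 6·37/270 = 37/45 of the job.
So 8/45 remains.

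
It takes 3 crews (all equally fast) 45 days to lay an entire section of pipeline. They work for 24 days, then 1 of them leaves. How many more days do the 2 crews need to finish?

63/2 days

One crew does 1/135 of the job per day.
After 24 days with 3 crews, 8/15 is done (7/15 left).
With 2 crews the rate is 2/135, so the rest takes 7/15 ÷ 2/135 = 63/2 days.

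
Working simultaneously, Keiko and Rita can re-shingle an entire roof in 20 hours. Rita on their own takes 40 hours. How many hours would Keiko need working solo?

40 hours

Combined rate is 1/20 per hour.
Known contribution: 1/40 per hour.
So Keiko's rate is 1/20 − 1/40 = 1/40, meaning 40 hours alone.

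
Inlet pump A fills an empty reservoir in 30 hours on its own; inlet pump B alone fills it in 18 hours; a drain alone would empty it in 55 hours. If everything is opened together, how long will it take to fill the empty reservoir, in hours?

99/7 hours

Net rate = 1/30 + 1/18 − 1/55 = (33 + 55 − 18)/990 = 70/990 = 7/99 per hour.
Filling time = 1 ÷ (7/99) = 99/7 hours.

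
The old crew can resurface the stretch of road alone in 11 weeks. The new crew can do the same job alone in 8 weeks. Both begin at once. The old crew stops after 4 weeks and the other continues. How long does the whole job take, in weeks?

In the first 4 weeks the combined rate is 19/88, so 19/22 of the job is done, leaving 3/22.
After the old crew leaves the rate is 1/8 per week; the remaining 3/22 takes 12/11 weeks.
Total = 4 + 12/11 = 56/11 weeks.

56/11 weeks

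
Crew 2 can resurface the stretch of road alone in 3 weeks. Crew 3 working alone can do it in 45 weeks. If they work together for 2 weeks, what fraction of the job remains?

Combined rate: 1/3 + 1/45 = (15 + 1)/45 = 16/45 per week.
In 2 weeks they complete 2·16/45 = 32/45 of the job.
So 13/45 remains.

13/45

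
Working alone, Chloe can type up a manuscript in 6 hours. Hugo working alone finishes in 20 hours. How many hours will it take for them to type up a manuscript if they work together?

60/13 hours

Combined rate: 1/6 + 1/20 = (10 + 3)/60 = 13/60 per hour.
Time = 1 ÷ (13/60) = 60/13 hours.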